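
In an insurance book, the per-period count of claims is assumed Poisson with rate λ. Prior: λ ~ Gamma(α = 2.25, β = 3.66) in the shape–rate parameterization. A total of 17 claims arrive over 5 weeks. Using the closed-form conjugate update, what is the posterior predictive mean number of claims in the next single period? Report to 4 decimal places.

With a Gamma(shape α, rate β) prior, the Poisson likelihood is conjugate: the posterior is Gamma(α + ΣXᵢ, β + n).
Posterior: Gamma(α+S, β+n) = Gamma(2.25+17, 3.66+5) = Gamma(19.25, 8.66).
The predictive distribution for one future period is NegBinom with mean α/β = 2.2229.

2.2229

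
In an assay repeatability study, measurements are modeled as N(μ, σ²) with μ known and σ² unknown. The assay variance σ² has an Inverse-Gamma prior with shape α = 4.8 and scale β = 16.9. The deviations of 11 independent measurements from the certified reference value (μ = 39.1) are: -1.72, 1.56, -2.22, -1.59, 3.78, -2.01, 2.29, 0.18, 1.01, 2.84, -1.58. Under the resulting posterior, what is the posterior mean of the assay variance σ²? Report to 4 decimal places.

4.3998

With known mean μ and an Inverse-Gamma(α, β) prior on σ², the Normal likelihood is conjugate: posterior is Inv-Gamma(α + n/2, β + Σ(xᵢ−μ)²/2).
Σ(xᵢ−μ)² = (-1.72)² + (1.56)² + (-2.22)² + (-1.59)² + (3.78)² + (-2.01)² + (2.29)² + (0.18)² + (1.01)² + (2.84)² + (-1.58)² = 48.0356.
Posterior: Inv-Gamma(4.8 + 11/2, 16.9 + 48.0356/2) = Inv-Gamma(10.30, 40.91780).
E[σ²|data] = β/(α−1) = 40.91780/9.30 = 4.3998.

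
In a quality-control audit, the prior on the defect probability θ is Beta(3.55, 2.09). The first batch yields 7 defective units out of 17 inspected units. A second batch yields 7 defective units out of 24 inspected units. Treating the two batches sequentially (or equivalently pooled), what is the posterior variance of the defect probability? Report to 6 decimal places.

The Beta prior is conjugate to a Binomial/Bernoulli likelihood; the update adds successes to α and failures to β.
After batch 1: Beta(3.55+7, 2.09+10) = Beta(10.55, 12.09).
After batch 2: Beta(10.55+7, 12.09+17) = Beta(17.55, 29.09).
Var = αβ/((α+β)²(α+β+1)) = 17.55·29.09/(46.64²·47.64) = 0.004926.

0.004926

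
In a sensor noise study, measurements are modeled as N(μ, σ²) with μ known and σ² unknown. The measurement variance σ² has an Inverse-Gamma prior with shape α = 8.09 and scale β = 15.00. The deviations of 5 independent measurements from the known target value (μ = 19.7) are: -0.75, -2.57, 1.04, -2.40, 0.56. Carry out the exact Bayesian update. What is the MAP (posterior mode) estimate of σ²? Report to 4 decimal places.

With known mean μ and an Inverse-Gamma(α, β) prior on σ², the Normal likelihood is conjugate: posterior is Inv-Gamma(α + n/2, β + Σ(xᵢ−μ)²/2).
Σ(xᵢ−μ)² = (-0.75)² + (-2.57)² + (1.04)² + (-2.40)² + (0.56)² = 14.3226.
Posterior: Inv-Gamma(8.09 + 5/2, 15.00 + 14.3226/2) = Inv-Gamma(10.59, 22.16130).
Mode = β/(α+1) = 22.16130/11.59 = 1.9121.

1.9121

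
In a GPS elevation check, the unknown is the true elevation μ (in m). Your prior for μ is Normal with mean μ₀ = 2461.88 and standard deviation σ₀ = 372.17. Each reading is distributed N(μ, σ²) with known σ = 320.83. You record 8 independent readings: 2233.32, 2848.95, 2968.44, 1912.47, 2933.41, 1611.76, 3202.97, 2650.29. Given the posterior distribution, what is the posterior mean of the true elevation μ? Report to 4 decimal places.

2538.1193

For Normal data with known variance σ², a Normal(μ₀, σ₀²) prior on μ is conjugate. Posterior precision = 1/σ₀² + n/σ²; posterior mean is the precision-weighted average of μ₀ and x̄.
Σxᵢ = 2233.32 + 2848.95 + 2968.44 + 1912.47 + 2933.41 + 1611.76 + 3202.97 + 2650.29 = 20361.61, so n·x̄ = 20361.61.
σ₀² = 372.17² = 138510.5089, σ² = 320.83² = 102931.8889; σ² + n·σ₀² = 102931.8889 + 8·138510.5089 = 1211015.9601.
Posterior mean = (μ₀/σ₀² + n·x̄/σ²)/(1/σ₀² + n/σ²) = (σ²·μ₀ + σ₀²·n·x̄)/(σ² + n·σ₀²) = (102931.8889·2461.88 + 138510.5089·20361.61)/1211015.9601 = 3073702921.768461/1211015.9601 = 2538.1193.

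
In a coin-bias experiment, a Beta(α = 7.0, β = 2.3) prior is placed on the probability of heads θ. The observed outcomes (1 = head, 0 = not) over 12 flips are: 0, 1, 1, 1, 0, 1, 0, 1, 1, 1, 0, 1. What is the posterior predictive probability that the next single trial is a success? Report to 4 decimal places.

The Beta prior is conjugate to a Binomial/Bernoulli likelihood; the update adds successes to α and failures to β.
Posterior: Beta(α+k, β+n−k) = Beta(7.0+8, 2.3+4) = Beta(15.0, 6.3).
For a single future Bernoulli trial, P(success | data) = α/(α+β) = 0.7042.

0.7042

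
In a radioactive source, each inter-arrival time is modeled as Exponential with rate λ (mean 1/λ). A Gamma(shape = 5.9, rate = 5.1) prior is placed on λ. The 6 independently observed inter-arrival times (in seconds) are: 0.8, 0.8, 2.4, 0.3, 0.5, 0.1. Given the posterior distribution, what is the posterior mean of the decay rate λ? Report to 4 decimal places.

1.1900

With a Gamma(shape α, rate β) prior on the exponential rate λ, the posterior after n observations with total T = Σxᵢ is Gamma(α+n, β+T).
Sum of observations T = 4.9 seconds; n = 6.
Posterior: Gamma(5.9+6, 5.1+4.9) = Gamma(11.9, 10.0).
Posterior mean of λ = α/β = 11.9/10.0 = 1.1900.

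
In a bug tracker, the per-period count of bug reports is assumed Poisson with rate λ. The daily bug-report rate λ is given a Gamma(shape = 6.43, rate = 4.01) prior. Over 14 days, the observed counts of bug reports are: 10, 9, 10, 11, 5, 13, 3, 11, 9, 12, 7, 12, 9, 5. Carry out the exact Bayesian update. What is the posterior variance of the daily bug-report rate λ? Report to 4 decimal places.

With a Gamma(shape α, rate β) prior, the Poisson likelihood is conjugate: the posterior is Gamma(α + ΣXᵢ, β + n).
Sum of counts S = 126 over n = 14 days.
Posterior: Gamma(α+S, β+n) = Gamma(6.43+126, 4.01+14) = Gamma(132.43, 18.01).
Var = α/β² = 132.43/18.01² = 0.4083.

0.4083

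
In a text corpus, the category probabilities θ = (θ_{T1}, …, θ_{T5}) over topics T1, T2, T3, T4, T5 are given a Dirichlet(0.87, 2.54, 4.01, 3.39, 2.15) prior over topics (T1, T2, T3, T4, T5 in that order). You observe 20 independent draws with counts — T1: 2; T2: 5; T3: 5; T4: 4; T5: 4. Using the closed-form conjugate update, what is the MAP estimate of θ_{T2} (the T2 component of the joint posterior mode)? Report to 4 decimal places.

The Dirichlet prior is conjugate to the Multinomial likelihood: each posterior αⱼ = prior αⱼ + observed count nⱼ.
Posterior concentration: (2.87, 7.54, 9.01, 7.39, 6.15), total = 32.96.
Joint mode component: (α_{T2}−1)/(Σα−K) = 6.54/27.96 = 0.2339.

0.2339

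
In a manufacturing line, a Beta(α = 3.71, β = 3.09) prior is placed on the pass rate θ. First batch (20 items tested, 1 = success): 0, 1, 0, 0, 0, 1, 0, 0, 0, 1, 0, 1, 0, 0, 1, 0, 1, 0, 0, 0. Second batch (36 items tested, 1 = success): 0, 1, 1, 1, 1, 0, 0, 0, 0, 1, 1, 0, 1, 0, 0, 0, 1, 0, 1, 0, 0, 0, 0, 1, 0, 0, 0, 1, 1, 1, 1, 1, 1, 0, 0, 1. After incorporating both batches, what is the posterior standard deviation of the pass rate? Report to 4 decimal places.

0.0619

The Beta prior is conjugate to a Binomial/Bernoulli likelihood; the update adds successes to α and failures to β.
After batch 1: Beta(3.71+6, 3.09+14) = Beta(9.71, 17.09).
After batch 2: Beta(9.71+17, 17.09+19) = Beta(26.71, 36.09).
Var = αβ/((α+β)²(α+β+1)) = 26.71·36.09/(62.80²·63.80) = 0.00383108; SD = √0.00383108 = 0.0619.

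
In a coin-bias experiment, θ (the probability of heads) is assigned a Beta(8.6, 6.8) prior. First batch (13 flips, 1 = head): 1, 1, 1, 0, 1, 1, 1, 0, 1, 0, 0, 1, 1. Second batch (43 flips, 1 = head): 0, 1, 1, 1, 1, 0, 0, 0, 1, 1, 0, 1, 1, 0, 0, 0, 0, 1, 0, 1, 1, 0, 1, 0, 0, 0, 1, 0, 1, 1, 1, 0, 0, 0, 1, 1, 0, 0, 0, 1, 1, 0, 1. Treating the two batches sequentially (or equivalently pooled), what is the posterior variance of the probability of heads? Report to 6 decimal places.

0.003430

The Beta prior is conjugate to a Binomial/Bernoulli likelihood; the update adds successes to α and failures to β.
After batch 1: Beta(8.6+9, 6.8+4) = Beta(17.6, 10.8).
After batch 2: Beta(17.6+21, 10.8+22) = Beta(38.6, 32.8).
Var = αβ/((α+β)²(α+β+1)) = 38.6·32.8/(71.4²·72.4) = 0.003430.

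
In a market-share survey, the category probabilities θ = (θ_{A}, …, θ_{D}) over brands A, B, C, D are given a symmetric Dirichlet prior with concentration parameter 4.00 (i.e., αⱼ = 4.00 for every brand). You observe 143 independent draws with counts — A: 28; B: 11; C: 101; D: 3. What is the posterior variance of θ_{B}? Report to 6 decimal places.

The Dirichlet prior is conjugate to the Multinomial likelihood: each posterior αⱼ = prior αⱼ + observed count nⱼ.
Posterior concentration: (32.00, 15.00, 105.00, 7.00), total = 159.00.
Var[θ_j] = α_j(Σα−α_j)/((Σα)²(Σα+1)) = 15.00·144.00/(159.00²·160.00) = 0.000534.

0.000534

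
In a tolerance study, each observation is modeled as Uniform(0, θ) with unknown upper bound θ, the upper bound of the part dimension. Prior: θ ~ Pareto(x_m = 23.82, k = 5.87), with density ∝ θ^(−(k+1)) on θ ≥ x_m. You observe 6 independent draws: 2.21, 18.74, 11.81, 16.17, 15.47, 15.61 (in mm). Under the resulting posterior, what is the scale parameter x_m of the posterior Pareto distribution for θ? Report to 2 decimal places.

23.82

A Pareto(scale x_m, shape k) prior on the upper bound θ of Uniform(0, θ) is conjugate: posterior is Pareto(max(x_m, max xᵢ), k + n).
Sample maximum = 18.74; prior scale x_m = 23.82 → posterior scale = max = 23.82.
Posterior shape = 5.87 + 6 = 11.87.
Posterior scale x_m = 23.82.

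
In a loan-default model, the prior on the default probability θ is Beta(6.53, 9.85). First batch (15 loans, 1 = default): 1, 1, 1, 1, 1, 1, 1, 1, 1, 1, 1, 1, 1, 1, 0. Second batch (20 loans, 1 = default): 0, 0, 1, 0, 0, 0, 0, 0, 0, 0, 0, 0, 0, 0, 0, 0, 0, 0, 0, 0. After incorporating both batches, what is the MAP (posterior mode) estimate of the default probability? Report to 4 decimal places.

The Beta prior is conjugate to a Binomial/Bernoulli likelihood; the update adds successes to α and failures to β.
After batch 1: Beta(6.53+14, 9.85+1) = Beta(20.53, 10.85).
After batch 2: Beta(20.53+1, 10.85+19) = Beta(21.53, 29.85).
Mode of Beta(a,b) for a,b>1 is (a−1)/(a+b−2) = 20.53/49.38 = 0.4158.

0.4158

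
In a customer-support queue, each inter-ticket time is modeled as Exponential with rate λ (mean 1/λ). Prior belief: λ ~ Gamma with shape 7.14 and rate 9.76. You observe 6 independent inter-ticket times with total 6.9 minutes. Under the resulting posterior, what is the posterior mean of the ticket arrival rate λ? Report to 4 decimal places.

With a Gamma(shape α, rate β) prior on the exponential rate λ, the posterior after n observations with total T = Σxᵢ is Gamma(α+n, β+T).
Posterior: Gamma(7.14+6, 9.76+6.9) = Gamma(13.14, 16.66).
Posterior mean of λ = α/β = 13.14/16.66 = 0.7887.

0.7887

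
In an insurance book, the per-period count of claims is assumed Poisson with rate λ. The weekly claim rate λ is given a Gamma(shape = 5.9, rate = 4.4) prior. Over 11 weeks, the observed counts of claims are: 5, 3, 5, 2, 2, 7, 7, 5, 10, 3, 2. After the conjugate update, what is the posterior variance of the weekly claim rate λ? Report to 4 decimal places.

0.2399

With a Gamma(shape α, rate β) prior, the Poisson likelihood is conjugate: the posterior is Gamma(α + ΣXᵢ, β + n).
Sum of counts S = 51 over n = 11 weeks.
Posterior: Gamma(α+S, β+n) = Gamma(5.9+51, 4.4+11) = Gamma(56.9, 15.4).
Var = α/β² = 56.9/15.4² = 0.2399.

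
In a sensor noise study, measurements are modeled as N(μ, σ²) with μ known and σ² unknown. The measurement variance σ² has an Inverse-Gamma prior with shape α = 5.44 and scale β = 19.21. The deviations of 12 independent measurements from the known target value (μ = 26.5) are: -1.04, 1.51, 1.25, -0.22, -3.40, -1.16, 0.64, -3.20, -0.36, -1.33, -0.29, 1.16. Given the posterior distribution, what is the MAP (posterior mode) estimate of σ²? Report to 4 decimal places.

2.8246

With known mean μ and an Inverse-Gamma(α, β) prior on σ², the Normal likelihood is conjugate: posterior is Inv-Gamma(α + n/2, β + Σ(xᵢ−μ)²/2).
Σ(xᵢ−μ)² = (-1.04)² + (1.51)² + (1.25)² + (-0.22)² + (-3.40)² + (-1.16)² + (0.64)² + (-3.20)² + (-0.36)² + (-1.33)² + (-0.29)² + (1.16)² = 31.8560.
Posterior: Inv-Gamma(5.44 + 12/2, 19.21 + 31.8560/2) = Inv-Gamma(11.44, 35.13800).
Mode = β/(α+1) = 35.13800/12.44 = 2.8246.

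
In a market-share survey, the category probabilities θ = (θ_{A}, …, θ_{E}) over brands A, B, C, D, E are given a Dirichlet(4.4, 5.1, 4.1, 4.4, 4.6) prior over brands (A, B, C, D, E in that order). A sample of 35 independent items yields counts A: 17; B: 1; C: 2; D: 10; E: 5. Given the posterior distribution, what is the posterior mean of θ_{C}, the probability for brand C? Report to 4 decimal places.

The Dirichlet prior is conjugate to the Multinomial likelihood: each posterior αⱼ = prior αⱼ + observed count nⱼ.
Posterior concentration: (21.4, 6.1, 6.1, 14.4, 9.6), total = 57.6.
E[θ_{C}|data] = α_{C}/Σα = 6.1/57.6 = 0.1059.

0.1059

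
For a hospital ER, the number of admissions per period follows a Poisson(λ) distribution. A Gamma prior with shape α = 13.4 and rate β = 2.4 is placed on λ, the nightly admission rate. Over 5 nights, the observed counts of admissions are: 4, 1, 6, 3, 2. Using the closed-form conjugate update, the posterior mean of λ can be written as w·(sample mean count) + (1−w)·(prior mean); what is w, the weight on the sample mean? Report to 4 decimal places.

With a Gamma(shape α, rate β) prior, the Poisson likelihood is conjugate: the posterior is Gamma(α + ΣXᵢ, β + n).
Posterior mean = (α₀+S)/(β₀+n) = [n/(β₀+n)]·(S/n) + [β₀/(β₀+n)]·(α₀/β₀), so only n and β₀ enter the weight.
Weight on data w = n/(β₀+n) = 5/(2.4+5) = 5/7.4 = 0.6757.

0.6757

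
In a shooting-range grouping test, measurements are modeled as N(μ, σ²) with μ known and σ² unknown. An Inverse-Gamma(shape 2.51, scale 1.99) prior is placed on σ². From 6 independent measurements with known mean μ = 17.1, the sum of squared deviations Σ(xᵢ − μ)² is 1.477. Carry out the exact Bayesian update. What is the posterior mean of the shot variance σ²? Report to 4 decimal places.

With known mean μ and an Inverse-Gamma(α, β) prior on σ², the Normal likelihood is conjugate: posterior is Inv-Gamma(α + n/2, β + Σ(xᵢ−μ)²/2).
Posterior: Inv-Gamma(2.51 + 6/2, 1.99 + 1.477/2) = Inv-Gamma(5.51, 2.7285).
E[σ²|data] = β/(α−1) = 2.7285/4.51 = 0.6050.

0.6050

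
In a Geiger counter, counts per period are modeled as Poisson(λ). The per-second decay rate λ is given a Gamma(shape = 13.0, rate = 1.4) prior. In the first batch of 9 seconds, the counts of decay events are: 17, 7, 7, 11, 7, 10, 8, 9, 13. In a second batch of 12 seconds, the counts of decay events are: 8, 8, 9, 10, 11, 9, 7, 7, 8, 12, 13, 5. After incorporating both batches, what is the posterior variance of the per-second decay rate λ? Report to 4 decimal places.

With a Gamma(shape α, rate β) prior, the Poisson likelihood is conjugate: the posterior is Gamma(α + ΣXᵢ, β + n).
Batch 1: sum of counts S = 89 over n = 9 seconds.
After batch 1: Gamma(α+S, β+n) = Gamma(13.0+89, 1.4+9) = Gamma(102.0, 10.4).
Batch 2: sum of counts S = 107 over n = 12 seconds.
After batch 2: Gamma(α+S, β+n) = Gamma(102.0+107, 10.4+12) = Gamma(209.0, 22.4).
Var = α/β² = 209.0/22.4² = 0.4165.

0.4165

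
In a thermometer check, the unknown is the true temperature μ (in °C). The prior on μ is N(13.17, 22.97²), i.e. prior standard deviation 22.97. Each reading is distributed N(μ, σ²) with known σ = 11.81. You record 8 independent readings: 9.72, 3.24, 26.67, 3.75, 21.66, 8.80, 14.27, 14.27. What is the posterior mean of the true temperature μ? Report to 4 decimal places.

For Normal data with known variance σ², a Normal(μ₀, σ₀²) prior on μ is conjugate. Posterior precision = 1/σ₀² + n/σ²; posterior mean is the precision-weighted average of μ₀ and x̄.
Σxᵢ = 9.72 + 3.24 + 26.67 + 3.75 + 21.66 + 8.80 + 14.27 + 14.27 = 102.38, so n·x̄ = 102.38.
σ₀² = 22.97² = 527.6209, σ² = 11.81² = 139.4761; σ² + n·σ₀² = 139.4761 + 8·527.6209 = 4360.4433.
Posterior mean = (μ₀/σ₀² + n·x̄/σ²)/(1/σ₀² + n/σ²) = (σ²·μ₀ + σ₀²·n·x̄)/(σ² + n·σ₀²) = (139.4761·13.17 + 527.6209·102.38)/4360.4433 = 55854.727979/4360.4433 = 12.8094.

12.8094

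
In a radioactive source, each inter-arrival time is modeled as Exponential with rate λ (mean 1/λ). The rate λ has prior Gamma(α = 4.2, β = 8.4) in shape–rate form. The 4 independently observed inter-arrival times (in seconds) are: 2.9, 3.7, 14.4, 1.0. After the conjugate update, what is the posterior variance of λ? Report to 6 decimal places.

0.008873

With a Gamma(shape α, rate β) prior on the exponential rate λ, the posterior after n observations with total T = Σxᵢ is Gamma(α+n, β+T).
Sum of observations T = 22.0 seconds; n = 4.
Posterior: Gamma(4.2+4, 8.4+22.0) = Gamma(8.2, 30.4).
Var = α/β² = 0.008873.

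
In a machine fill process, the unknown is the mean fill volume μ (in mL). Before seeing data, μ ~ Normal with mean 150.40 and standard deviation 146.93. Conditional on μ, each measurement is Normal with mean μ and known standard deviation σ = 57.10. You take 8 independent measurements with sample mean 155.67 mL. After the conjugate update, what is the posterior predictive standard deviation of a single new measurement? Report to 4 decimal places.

60.5013

For Normal data with known variance σ², a Normal(μ₀, σ₀²) prior on μ is conjugate. Posterior precision = 1/σ₀² + n/σ²; posterior mean is the precision-weighted average of μ₀ and x̄.
σ₀² = 146.93² = 21588.4249, σ² = 57.10² = 3260.41; σ² + n·σ₀² = 3260.41 + 8·21588.4249 = 175967.8092.
Posterior precision = 1/σ₀² + n/σ² = 1/21588.4249 + 8/3260.41 = (σ² + n·σ₀²)/(σ₀²σ²) = 175967.8092/(21588.4249·3260.41); posterior variance σₙ² = σ₀²σ²/(σ² + n·σ₀²) = 21588.4249·3260.41/175967.8092 = 399.999959.
Predictive variance for one new observation = σₙ² + σ² = 21588.4249·3260.41/175967.8092 + 3260.41 = σ²·(σ₀² + 175967.8092)/175967.8092 = 3260.41·197556.2341/175967.8092 = 3660.409959; SD = √(3260.41·197556.2341/175967.8092) = 60.5013.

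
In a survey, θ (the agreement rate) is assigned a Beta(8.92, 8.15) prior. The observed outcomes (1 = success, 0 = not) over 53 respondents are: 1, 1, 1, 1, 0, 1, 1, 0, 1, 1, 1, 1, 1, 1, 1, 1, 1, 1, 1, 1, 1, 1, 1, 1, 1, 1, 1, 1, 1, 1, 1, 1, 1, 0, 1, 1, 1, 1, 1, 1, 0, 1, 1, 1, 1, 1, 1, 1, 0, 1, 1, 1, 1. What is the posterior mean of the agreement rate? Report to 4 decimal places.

The Beta prior is conjugate to a Binomial/Bernoulli likelihood; the update adds successes to α and failures to β.
Posterior: Beta(α+k, β+n−k) = Beta(8.92+48, 8.15+5) = Beta(56.92, 13.15).
Posterior mean = α/(α+β) = 56.92/70.07 = 0.8123.

0.8123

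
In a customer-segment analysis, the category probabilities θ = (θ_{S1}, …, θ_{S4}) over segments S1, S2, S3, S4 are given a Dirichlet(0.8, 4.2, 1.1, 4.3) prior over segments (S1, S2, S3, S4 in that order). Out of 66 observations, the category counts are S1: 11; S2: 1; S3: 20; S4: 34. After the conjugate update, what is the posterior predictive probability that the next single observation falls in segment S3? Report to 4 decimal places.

The Dirichlet prior is conjugate to the Multinomial likelihood: each posterior αⱼ = prior αⱼ + observed count nⱼ.
Posterior concentration: (11.8, 5.2, 21.1, 38.3), total = 76.4.
P(next = S3 | data) = α_{S3}/Σα = 0.2762.

0.2762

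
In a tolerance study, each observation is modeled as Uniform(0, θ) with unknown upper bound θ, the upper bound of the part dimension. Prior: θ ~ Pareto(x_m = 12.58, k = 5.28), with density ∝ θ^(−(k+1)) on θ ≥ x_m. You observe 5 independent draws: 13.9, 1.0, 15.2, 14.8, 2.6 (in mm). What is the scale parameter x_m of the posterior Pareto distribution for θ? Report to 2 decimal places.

A Pareto(scale x_m, shape k) prior on the upper bound θ of Uniform(0, θ) is conjugate: posterior is Pareto(max(x_m, max xᵢ), k + n).
Sample maximum = 15.2; prior scale x_m = 12.58 → posterior scale = max = 15.20.
Posterior shape = 5.28 + 5 = 10.28.
Posterior scale x_m = 15.20.

15.20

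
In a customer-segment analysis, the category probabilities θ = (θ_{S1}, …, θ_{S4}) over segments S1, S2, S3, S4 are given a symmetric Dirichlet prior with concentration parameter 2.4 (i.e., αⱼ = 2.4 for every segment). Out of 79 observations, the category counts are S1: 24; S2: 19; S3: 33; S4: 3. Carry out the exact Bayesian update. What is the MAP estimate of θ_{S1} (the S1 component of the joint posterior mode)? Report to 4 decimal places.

0.3002

The Dirichlet prior is conjugate to the Multinomial likelihood: each posterior αⱼ = prior αⱼ + observed count nⱼ.
Posterior concentration: (26.4, 21.4, 35.4, 5.4), total = 88.6.
Joint mode component: (α_{S1}−1)/(Σα−K) = 25.4/84.6 = 0.3002.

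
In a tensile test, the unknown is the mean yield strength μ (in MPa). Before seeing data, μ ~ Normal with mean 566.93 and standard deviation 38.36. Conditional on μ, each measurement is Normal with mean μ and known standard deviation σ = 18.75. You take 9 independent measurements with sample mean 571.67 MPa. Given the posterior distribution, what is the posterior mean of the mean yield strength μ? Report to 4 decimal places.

For Normal data with known variance σ², a Normal(μ₀, σ₀²) prior on μ is conjugate. Posterior precision = 1/σ₀² + n/σ²; posterior mean is the precision-weighted average of μ₀ and x̄.
n·x̄ = 9·571.67 = 5145.03.
σ₀² = 38.36² = 1471.4896, σ² = 18.75² = 351.5625; σ² + n·σ₀² = 351.5625 + 9·1471.4896 = 13594.9689.
Posterior mean = (μ₀/σ₀² + n·x̄/σ²)/(1/σ₀² + n/σ²) = (σ²·μ₀ + σ₀²·n·x̄)/(σ² + n·σ₀²) = (351.5625·566.93 + 1471.4896·5145.03)/13594.9689 = 7770169.464813/13594.9689 = 571.5474.

571.5474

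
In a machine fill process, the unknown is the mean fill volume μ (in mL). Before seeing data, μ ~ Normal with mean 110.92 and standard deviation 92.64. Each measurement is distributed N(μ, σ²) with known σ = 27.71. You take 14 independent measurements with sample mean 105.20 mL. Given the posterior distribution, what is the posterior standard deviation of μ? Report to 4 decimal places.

For Normal data with known variance σ², a Normal(μ₀, σ₀²) prior on μ is conjugate. Posterior precision = 1/σ₀² + n/σ²; posterior mean is the precision-weighted average of μ₀ and x̄.
σ₀² = 92.64² = 8582.1696, σ² = 27.71² = 767.8441; σ² + n·σ₀² = 767.8441 + 14·8582.1696 = 120918.2185.
Posterior precision = 1/σ₀² + n/σ² = 1/8582.1696 + 14/767.8441 = (σ² + n·σ₀²)/(σ₀²σ²) = 120918.2185/(8582.1696·767.8441); posterior variance σₙ² = σ₀²σ²/(σ² + n·σ₀²) = 8582.1696·767.8441/120918.2185 = 54.497729.
Posterior SD = √σₙ² = √(8582.1696·767.8441/120918.2185) = 7.3823.

7.3823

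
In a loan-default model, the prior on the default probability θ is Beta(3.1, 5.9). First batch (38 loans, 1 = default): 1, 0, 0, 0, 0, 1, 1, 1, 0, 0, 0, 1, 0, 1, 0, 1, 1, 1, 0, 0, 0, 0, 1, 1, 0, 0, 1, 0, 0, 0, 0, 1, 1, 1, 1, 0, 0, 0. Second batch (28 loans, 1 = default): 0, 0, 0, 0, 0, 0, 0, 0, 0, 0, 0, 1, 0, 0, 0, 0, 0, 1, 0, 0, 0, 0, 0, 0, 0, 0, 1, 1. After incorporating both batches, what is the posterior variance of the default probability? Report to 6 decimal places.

The Beta prior is conjugate to a Binomial/Bernoulli likelihood; the update adds successes to α and failures to β.
After batch 1: Beta(3.1+16, 5.9+22) = Beta(19.1, 27.9).
After batch 2: Beta(19.1+4, 27.9+24) = Beta(23.1, 51.9).
Var = αβ/((α+β)²(α+β+1)) = 23.1·51.9/(75.0²·76.0) = 0.002804.

0.002804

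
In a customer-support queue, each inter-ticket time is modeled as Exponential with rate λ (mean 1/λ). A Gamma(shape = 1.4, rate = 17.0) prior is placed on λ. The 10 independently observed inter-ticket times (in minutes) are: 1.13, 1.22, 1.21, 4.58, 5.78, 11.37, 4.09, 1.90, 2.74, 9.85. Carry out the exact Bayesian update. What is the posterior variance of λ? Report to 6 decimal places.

With a Gamma(shape α, rate β) prior on the exponential rate λ, the posterior after n observations with total T = Σxᵢ is Gamma(α+n, β+T).
Sum of observations T = 43.87 minutes; n = 10.
Posterior: Gamma(1.4+10, 17.0+43.87) = Gamma(11.4, 60.87).
Var = α/β² = 0.003077.

0.003077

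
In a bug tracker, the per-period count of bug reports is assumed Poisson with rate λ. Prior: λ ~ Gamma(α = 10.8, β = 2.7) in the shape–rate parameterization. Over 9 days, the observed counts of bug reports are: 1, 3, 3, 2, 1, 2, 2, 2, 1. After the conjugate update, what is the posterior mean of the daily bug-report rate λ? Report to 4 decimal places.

With a Gamma(shape α, rate β) prior, the Poisson likelihood is conjugate: the posterior is Gamma(α + ΣXᵢ, β + n).
Sum of counts S = 17 over n = 9 days.
Posterior: Gamma(α+S, β+n) = Gamma(10.8+17, 2.7+9) = Gamma(27.8, 11.7).
Posterior mean = α/β = 27.8/11.7 = 2.3761.

2.3761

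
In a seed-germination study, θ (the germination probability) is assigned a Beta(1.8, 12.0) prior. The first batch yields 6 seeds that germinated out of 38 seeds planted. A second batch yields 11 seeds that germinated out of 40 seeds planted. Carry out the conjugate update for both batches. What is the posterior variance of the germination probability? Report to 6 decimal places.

The Beta prior is conjugate to a Binomial/Bernoulli likelihood; the update adds successes to α and failures to β.
After batch 1: Beta(1.8+6, 12.0+32) = Beta(7.8, 44.0).
After batch 2: Beta(7.8+11, 44.0+29) = Beta(18.8, 73.0).
Var = αβ/((α+β)²(α+β+1)) = 18.8·73.0/(91.8²·92.8) = 0.001755.

0.001755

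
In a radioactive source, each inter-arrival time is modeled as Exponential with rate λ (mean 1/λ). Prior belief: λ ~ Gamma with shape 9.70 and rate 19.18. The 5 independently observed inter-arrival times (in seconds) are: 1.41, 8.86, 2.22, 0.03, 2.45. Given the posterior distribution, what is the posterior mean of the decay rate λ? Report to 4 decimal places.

0.4305

With a Gamma(shape α, rate β) prior on the exponential rate λ, the posterior after n observations with total T = Σxᵢ is Gamma(α+n, β+T).
Sum of observations T = 14.97 seconds; n = 5.
Posterior: Gamma(9.70+5, 19.18+14.97) = Gamma(14.70, 34.15).
Posterior mean of λ = α/β = 14.70/34.15 = 0.4305.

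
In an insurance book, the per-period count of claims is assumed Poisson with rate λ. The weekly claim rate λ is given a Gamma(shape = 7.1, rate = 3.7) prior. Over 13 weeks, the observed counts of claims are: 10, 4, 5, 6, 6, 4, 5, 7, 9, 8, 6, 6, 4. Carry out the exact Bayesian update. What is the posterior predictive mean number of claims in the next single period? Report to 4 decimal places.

With a Gamma(shape α, rate β) prior, the Poisson likelihood is conjugate: the posterior is Gamma(α + ΣXᵢ, β + n).
Sum of counts S = 80 over n = 13 weeks.
Posterior: Gamma(α+S, β+n) = Gamma(7.1+80, 3.7+13) = Gamma(87.1, 16.7).
The predictive distribution for one future period is NegBinom with mean α/β = 5.2156.

5.2156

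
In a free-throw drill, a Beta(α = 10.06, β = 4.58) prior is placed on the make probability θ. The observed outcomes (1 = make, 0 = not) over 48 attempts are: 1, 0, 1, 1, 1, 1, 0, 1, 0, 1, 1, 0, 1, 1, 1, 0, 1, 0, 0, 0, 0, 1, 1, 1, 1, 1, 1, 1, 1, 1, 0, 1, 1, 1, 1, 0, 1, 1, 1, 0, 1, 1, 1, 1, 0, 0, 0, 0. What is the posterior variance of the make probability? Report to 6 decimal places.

0.003466

The Beta prior is conjugate to a Binomial/Bernoulli likelihood; the update adds successes to α and failures to β.
Posterior: Beta(α+k, β+n−k) = Beta(10.06+32, 4.58+16) = Beta(42.06, 20.58).
Var = αβ/((α+β)²(α+β+1)) = 42.06·20.58/(62.64²·63.64) = 0.003466.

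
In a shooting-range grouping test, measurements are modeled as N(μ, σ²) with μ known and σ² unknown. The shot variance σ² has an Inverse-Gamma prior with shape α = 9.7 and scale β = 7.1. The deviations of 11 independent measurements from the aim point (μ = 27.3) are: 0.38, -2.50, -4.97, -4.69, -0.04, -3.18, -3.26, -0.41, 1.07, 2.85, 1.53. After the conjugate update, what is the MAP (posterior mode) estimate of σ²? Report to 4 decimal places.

With known mean μ and an Inverse-Gamma(α, β) prior on σ², the Normal likelihood is conjugate: posterior is Inv-Gamma(α + n/2, β + Σ(xᵢ−μ)²/2).
Σ(xᵢ−μ)² = (0.38)² + (-2.50)² + (-4.97)² + (-4.69)² + (-0.04)² + (-3.18)² + (-3.26)² + (-0.41)² + (1.07)² + (2.85)² + (1.53)² = 85.6094.
Posterior: Inv-Gamma(9.7 + 11/2, 7.1 + 85.6094/2) = Inv-Gamma(15.20, 49.90470).
Mode = β/(α+1) = 49.90470/16.20 = 3.0805.

3.0805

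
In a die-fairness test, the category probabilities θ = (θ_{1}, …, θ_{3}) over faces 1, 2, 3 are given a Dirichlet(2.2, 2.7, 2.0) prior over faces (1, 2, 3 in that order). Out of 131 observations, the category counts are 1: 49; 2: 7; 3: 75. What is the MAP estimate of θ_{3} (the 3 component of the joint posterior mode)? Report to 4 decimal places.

0.5634

The Dirichlet prior is conjugate to the Multinomial likelihood: each posterior αⱼ = prior αⱼ + observed count nⱼ.
Posterior concentration: (51.2, 9.7, 77.0), total = 137.9.
Joint mode component: (α_{3}−1)/(Σα−K) = 76.0/134.9 = 0.5634.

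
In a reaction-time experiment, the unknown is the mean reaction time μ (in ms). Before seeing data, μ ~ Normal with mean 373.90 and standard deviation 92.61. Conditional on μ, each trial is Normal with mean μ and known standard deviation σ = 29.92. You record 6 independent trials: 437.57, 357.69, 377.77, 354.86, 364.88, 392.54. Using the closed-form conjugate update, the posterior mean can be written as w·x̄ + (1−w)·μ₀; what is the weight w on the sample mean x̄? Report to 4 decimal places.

For Normal data with known variance σ², a Normal(μ₀, σ₀²) prior on μ is conjugate. Posterior precision = 1/σ₀² + n/σ²; posterior mean is the precision-weighted average of μ₀ and x̄.
σ₀² = 92.61² = 8576.6121, σ² = 29.92² = 895.2064. Prior precision 1/σ₀² = 1/8576.6121; data precision n/σ² = 6/895.2064.
w = (n/σ²)/(1/σ₀² + n/σ²) = n·σ₀²/(σ² + n·σ₀²) = 6·8576.6121/(895.2064 + 6·8576.6121) = 51459.6726/52354.879 = 0.9829.

0.9829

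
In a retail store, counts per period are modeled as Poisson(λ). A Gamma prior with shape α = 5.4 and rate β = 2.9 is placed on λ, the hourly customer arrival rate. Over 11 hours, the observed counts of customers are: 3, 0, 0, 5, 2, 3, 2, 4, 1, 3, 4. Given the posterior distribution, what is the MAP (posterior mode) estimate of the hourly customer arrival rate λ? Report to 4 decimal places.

With a Gamma(shape α, rate β) prior, the Poisson likelihood is conjugate: the posterior is Gamma(α + ΣXᵢ, β + n).
Sum of counts S = 27 over n = 11 hours.
Posterior: Gamma(α+S, β+n) = Gamma(5.4+27, 2.9+11) = Gamma(32.4, 13.9).
Mode of Gamma(α,β) for α≥1 is (α−1)/β = 31.4/13.9 = 2.2590.

2.2590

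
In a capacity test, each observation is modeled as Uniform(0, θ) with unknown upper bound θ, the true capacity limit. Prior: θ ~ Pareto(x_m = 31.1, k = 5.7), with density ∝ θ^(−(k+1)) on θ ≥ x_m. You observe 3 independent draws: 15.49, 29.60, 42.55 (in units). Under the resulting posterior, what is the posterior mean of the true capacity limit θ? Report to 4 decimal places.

48.0760

A Pareto(scale x_m, shape k) prior on the upper bound θ of Uniform(0, θ) is conjugate: posterior is Pareto(max(x_m, max xᵢ), k + n).
Sample maximum = 42.55; prior scale x_m = 31.1 → posterior scale = max = 42.55.
Posterior shape = 5.7 + 3 = 8.7.
E[θ|data] = k·x_m/(k−1) = 8.7·42.55/7.7 = 48.0760.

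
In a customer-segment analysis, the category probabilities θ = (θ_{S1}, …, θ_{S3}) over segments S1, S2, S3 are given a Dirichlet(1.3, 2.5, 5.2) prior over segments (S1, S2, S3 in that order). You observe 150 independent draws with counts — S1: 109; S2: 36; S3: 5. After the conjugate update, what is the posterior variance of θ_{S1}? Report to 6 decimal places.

0.001328

The Dirichlet prior is conjugate to the Multinomial likelihood: each posterior αⱼ = prior αⱼ + observed count nⱼ.
Posterior concentration: (110.3, 38.5, 10.2), total = 159.0.
Var[θ_j] = α_j(Σα−α_j)/((Σα)²(Σα+1)) = 110.3·48.7/(159.0²·160.0) = 0.001328.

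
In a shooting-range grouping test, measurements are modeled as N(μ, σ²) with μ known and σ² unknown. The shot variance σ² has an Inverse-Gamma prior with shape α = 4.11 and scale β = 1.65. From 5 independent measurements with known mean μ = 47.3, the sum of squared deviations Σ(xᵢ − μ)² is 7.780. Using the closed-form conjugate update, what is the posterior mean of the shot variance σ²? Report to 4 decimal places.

0.9875

With known mean μ and an Inverse-Gamma(α, β) prior on σ², the Normal likelihood is conjugate: posterior is Inv-Gamma(α + n/2, β + Σ(xᵢ−μ)²/2).
Posterior: Inv-Gamma(4.11 + 5/2, 1.65 + 7.780/2) = Inv-Gamma(6.61, 5.5400).
E[σ²|data] = β/(α−1) = 5.5400/5.61 = 0.9875.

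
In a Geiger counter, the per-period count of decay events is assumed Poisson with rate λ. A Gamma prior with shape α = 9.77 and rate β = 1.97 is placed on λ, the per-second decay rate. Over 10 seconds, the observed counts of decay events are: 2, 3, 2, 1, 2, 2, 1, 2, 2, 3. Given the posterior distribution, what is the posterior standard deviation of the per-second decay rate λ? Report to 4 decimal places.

With a Gamma(shape α, rate β) prior, the Poisson likelihood is conjugate: the posterior is Gamma(α + ΣXᵢ, β + n).
Sum of counts S = 20 over n = 10 seconds.
Posterior: Gamma(α+S, β+n) = Gamma(9.77+20, 1.97+10) = Gamma(29.77, 11.97).
SD = √α/β = √29.77/11.97 = 0.4558.

0.4558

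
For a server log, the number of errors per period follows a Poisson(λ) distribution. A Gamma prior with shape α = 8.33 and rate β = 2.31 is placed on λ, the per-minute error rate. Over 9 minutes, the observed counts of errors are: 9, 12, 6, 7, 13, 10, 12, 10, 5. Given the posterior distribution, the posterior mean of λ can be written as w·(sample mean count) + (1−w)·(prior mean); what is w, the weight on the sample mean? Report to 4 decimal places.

With a Gamma(shape α, rate β) prior, the Poisson likelihood is conjugate: the posterior is Gamma(α + ΣXᵢ, β + n).
Posterior mean = (α₀+S)/(β₀+n) = [n/(β₀+n)]·(S/n) + [β₀/(β₀+n)]·(α₀/β₀), so only n and β₀ enter the weight.
Weight on data w = n/(β₀+n) = 9/(2.31+9) = 9/11.31 = 0.7958.

0.7958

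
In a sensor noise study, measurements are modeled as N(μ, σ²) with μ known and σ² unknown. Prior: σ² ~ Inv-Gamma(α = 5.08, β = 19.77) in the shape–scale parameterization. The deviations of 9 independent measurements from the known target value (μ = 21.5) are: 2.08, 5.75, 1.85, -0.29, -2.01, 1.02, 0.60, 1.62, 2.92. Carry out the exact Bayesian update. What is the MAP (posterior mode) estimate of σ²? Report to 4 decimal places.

With known mean μ and an Inverse-Gamma(α, β) prior on σ², the Normal likelihood is conjugate: posterior is Inv-Gamma(α + n/2, β + Σ(xᵢ−μ)²/2).
Σ(xᵢ−μ)² = (2.08)² + (5.75)² + (1.85)² + (-0.29)² + (-2.01)² + (1.02)² + (0.60)² + (1.62)² + (2.92)² = 57.4868.
Posterior: Inv-Gamma(5.08 + 9/2, 19.77 + 57.4868/2) = Inv-Gamma(9.58, 48.51340).
Mode = β/(α+1) = 48.51340/10.58 = 4.5854.

4.5854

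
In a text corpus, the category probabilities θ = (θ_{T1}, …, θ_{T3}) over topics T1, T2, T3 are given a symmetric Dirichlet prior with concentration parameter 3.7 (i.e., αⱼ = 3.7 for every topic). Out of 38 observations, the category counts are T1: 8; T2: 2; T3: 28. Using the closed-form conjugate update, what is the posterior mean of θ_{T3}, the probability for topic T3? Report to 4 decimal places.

0.6456

The Dirichlet prior is conjugate to the Multinomial likelihood: each posterior αⱼ = prior αⱼ + observed count nⱼ.
Posterior concentration: (11.7, 5.7, 31.7), total = 49.1.
E[θ_{T3}|data] = α_{T3}/Σα = 31.7/49.1 = 0.6456.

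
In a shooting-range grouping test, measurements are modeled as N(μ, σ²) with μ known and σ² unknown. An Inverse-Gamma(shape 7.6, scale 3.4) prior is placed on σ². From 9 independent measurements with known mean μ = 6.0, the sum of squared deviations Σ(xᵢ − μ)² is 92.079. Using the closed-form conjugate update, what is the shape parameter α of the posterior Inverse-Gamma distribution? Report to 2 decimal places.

With known mean μ and an Inverse-Gamma(α, β) prior on σ², the Normal likelihood is conjugate: posterior is Inv-Gamma(α + n/2, β + Σ(xᵢ−μ)²/2).
Posterior: Inv-Gamma(7.6 + 9/2, 3.4 + 92.079/2) = Inv-Gamma(12.10, 49.4395).
Posterior α = 12.10.

12.10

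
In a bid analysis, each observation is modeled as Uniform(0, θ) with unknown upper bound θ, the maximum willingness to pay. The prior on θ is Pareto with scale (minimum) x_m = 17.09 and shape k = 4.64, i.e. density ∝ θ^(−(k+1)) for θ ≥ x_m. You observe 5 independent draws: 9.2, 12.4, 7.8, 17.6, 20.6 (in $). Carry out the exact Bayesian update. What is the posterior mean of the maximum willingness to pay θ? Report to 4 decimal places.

22.9843

A Pareto(scale x_m, shape k) prior on the upper bound θ of Uniform(0, θ) is conjugate: posterior is Pareto(max(x_m, max xᵢ), k + n).
Sample maximum = 20.6; prior scale x_m = 17.09 → posterior scale = max = 20.60.
Posterior shape = 4.64 + 5 = 9.64.
E[θ|data] = k·x_m/(k−1) = 9.64·20.60/8.64 = 22.9843.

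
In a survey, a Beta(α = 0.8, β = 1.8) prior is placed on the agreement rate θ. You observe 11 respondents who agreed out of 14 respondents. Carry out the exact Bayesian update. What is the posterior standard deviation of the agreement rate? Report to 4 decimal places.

0.1081

The Beta prior is conjugate to a Binomial/Bernoulli likelihood; the update adds successes to α and failures to β.
Posterior: Beta(α+k, β+n−k) = Beta(0.8+11, 1.8+3) = Beta(11.8, 4.8).
Var = αβ/((α+β)²(α+β+1)) = 11.8·4.8/(16.6²·17.6) = 0.01167870; SD = √0.01167870 = 0.1081.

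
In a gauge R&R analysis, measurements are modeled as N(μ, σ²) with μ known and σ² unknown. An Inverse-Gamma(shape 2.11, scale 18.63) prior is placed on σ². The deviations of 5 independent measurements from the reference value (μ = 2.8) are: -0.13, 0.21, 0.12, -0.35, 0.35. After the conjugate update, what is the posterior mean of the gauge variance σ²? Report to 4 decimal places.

5.2050

With known mean μ and an Inverse-Gamma(α, β) prior on σ², the Normal likelihood is conjugate: posterior is Inv-Gamma(α + n/2, β + Σ(xᵢ−μ)²/2).
Σ(xᵢ−μ)² = (-0.13)² + (0.21)² + (0.12)² + (-0.35)² + (0.35)² = 0.3204.
Posterior: Inv-Gamma(2.11 + 5/2, 18.63 + 0.3204/2) = Inv-Gamma(4.61, 18.79020).
E[σ²|data] = β/(α−1) = 18.79020/3.61 = 5.2050.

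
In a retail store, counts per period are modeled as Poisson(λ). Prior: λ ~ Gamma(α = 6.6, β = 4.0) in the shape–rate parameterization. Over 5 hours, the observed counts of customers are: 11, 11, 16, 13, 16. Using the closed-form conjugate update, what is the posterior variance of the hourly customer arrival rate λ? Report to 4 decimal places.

With a Gamma(shape α, rate β) prior, the Poisson likelihood is conjugate: the posterior is Gamma(α + ΣXᵢ, β + n).
Sum of counts S = 67 over n = 5 hours.
Posterior: Gamma(α+S, β+n) = Gamma(6.6+67, 4.0+5) = Gamma(73.6, 9.0).
Var = α/β² = 73.6/9.0² = 0.9086.

0.9086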